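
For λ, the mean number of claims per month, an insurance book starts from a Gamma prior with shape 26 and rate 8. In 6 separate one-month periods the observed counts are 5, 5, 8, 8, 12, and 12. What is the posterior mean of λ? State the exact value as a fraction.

38/7

Total count: 5 + 5 + 8 + 8 + 12 + 12 = 50.
Total exposure: 6 months.
By Gamma–Poisson conjugacy, the posterior is Gamma(α + Σx, β + Σt) = Gamma(26 + 50, 8 + 6) = Gamma(76, 14).
Posterior mean = α'/β' = 76/14 = 38/7.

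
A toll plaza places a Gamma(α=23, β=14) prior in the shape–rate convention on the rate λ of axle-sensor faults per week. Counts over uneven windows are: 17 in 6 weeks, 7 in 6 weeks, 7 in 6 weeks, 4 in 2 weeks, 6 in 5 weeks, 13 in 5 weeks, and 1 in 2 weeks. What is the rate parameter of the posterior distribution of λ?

Total count: 17 + 7 + 7 + 4 + 6 + 13 + 1 = 55.
Total exposure: 6 + 6 + 6 + 2 + 5 + 5 + 2 = 32 weeks.
Gamma(α, β) with Poisson data over total exposure Σt gives posterior Gamma(α+Σx, β+Σt) = Gamma(78, 46).

46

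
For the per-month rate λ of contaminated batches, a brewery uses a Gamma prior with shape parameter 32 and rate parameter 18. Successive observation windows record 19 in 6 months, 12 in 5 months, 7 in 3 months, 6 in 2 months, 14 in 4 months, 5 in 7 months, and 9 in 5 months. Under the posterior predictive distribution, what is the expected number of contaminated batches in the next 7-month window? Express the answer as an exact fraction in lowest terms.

364/25

Total count: 19 + 12 + 7 + 6 + 14 + 5 + 9 = 72.
Total exposure: 6 + 5 + 3 + 2 + 4 + 7 + 5 = 32 months.
By Gamma–Poisson conjugacy, the posterior is Gamma(α + Σx, β + Σt) = Gamma(32 + 72, 18 + 32) = Gamma(104, 50).
Predictive mean over a 7-month window = T·E[λ|data] = 7·104/50 = 364/25.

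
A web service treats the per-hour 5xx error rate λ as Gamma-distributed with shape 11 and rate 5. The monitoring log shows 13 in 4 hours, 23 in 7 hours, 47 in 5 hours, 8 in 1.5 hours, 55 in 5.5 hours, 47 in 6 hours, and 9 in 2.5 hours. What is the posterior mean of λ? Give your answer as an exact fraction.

Total count: 13 + 23 + 47 + 8 + 55 + 47 + 9 = 202.
Total exposure: 4 + 7 + 5 + 1.5 + 5.5 + 6 + 2.5 = 31.5 hours.
By Gamma–Poisson conjugacy, the posterior is Gamma(α + Σx, β + Σt) = Gamma(11 + 202, 5 + 31.5) = Gamma(213, 73/2).
Posterior mean = α'/β' = 213/(73/2) = 426/73.

426/73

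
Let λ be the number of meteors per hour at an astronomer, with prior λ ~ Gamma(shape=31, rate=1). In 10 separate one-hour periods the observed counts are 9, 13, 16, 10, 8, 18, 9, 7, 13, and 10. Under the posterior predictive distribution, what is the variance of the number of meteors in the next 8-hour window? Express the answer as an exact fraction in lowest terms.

Total count: 9 + 13 + 16 + 10 + 8 + 18 + 9 + 7 + 13 + 10 = 113.
Total exposure: 10 hours.
By Gamma–Poisson conjugacy, the posterior is Gamma(α + Σx, β + Σt) = Gamma(31 + 113, 1 + 10) = Gamma(144, 11).
The posterior predictive for a window of length T is Negative Binomial with variance T·α'·(β'+T)/β'² = 8·144·19/121 = 21888/121.

21888/121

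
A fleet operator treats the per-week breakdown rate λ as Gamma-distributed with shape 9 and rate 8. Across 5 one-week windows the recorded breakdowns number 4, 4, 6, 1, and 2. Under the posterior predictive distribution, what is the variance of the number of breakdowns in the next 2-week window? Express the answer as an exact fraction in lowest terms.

Total count: 4 + 4 + 6 + 1 + 2 = 17.
Total exposure: 5 weeks.
The Gamma prior is conjugate for the Poisson rate, so λ | data ~ Gamma(9+17, 8+5) = Gamma(26, 13).
The posterior predictive for a window of length T is Negative Binomial with variance T·α'·(β'+T)/β'² = 2·26·15/169 = 60/13.

60/13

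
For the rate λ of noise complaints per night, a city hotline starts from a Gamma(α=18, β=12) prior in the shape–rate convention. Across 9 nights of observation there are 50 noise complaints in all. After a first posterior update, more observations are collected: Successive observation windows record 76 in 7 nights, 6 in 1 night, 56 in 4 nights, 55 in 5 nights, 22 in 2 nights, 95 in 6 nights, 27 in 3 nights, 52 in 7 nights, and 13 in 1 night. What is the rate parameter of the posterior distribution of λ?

57

Total count 50 over total exposure 9 nights.
After the first batch: Gamma(18 + 50, 12 + 9) = Gamma(68, 21).
Total count: 76 + 6 + 56 + 55 + 22 + 95 + 27 + 52 + 13 = 402.
Total exposure: 7 + 1 + 4 + 5 + 2 + 6 + 3 + 7 + 1 = 36 nights.
After the second batch: Gamma(68 + 402, 21 + 36) = Gamma(470, 57).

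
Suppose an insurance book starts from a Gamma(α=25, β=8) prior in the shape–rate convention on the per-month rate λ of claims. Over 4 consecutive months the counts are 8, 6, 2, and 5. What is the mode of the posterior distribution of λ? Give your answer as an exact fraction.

Total count: 8 + 6 + 2 + 5 = 21.
Total exposure: 4 months.
Posterior: α' = 25 + 21 = 46, β' = 8 + 4 = 12.
Posterior mode = (α'−1)/β' = 45/12 = 15/4.

15/4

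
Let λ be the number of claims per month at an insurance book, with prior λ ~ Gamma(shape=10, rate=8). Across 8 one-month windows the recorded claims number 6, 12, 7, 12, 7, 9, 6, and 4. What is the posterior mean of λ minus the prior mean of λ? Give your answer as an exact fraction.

Total count: 6 + 12 + 7 + 12 + 7 + 9 + 6 + 4 = 63.
Total exposure: 8 months.
The Gamma prior is conjugate for the Poisson rate, so λ | data ~ Gamma(10+63, 8+8) = Gamma(73, 16).
Posterior mean = 73/16 = 73/16; prior mean = 10/8 = 5/4. Difference = 73/16 − 5/4 = 53/16.

53/16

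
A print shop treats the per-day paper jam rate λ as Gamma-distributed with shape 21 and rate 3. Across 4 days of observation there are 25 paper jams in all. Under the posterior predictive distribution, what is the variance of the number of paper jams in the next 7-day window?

Total count 25 over total exposure 4 days.
Posterior: α' = 21 + 25 = 46, β' = 3 + 4 = 7.
The posterior predictive for a window of length T is Negative Binomial with variance T·α'·(β'+T)/β'² = 7·46·14/49 = 92.

92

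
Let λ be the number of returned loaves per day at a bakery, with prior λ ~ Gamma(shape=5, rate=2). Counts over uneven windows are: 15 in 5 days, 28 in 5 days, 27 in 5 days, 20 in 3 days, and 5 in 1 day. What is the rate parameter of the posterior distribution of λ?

Total count: 15 + 28 + 27 + 20 + 5 = 95.
Total exposure: 5 + 5 + 5 + 3 + 1 = 19 days.
The Gamma prior is conjugate for the Poisson rate, so λ | data ~ Gamma(5+95, 2+19) = Gamma(100, 21).

21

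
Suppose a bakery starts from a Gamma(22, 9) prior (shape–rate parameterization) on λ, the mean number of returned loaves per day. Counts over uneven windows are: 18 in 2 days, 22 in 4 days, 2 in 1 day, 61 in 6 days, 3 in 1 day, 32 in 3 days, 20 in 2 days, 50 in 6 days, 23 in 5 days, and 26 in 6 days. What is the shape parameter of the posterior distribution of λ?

279

Total count: 18 + 22 + 2 + 61 + 3 + 32 + 20 + 50 + 23 + 26 = 257.
Total exposure: 2 + 4 + 1 + 6 + 1 + 3 + 2 + 6 + 5 + 6 = 36 days.
By Gamma–Poisson conjugacy, the posterior is Gamma(α + Σx, β + Σt) = Gamma(22 + 257, 9 + 36) = Gamma(279, 45).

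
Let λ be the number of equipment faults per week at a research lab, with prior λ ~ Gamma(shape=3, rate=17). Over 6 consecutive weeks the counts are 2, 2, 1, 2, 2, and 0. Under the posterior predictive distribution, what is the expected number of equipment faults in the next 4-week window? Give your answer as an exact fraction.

Total count: 2 + 2 + 1 + 2 + 2 + 0 = 9.
Total exposure: 6 weeks.
Conjugate update: add total count to the shape and total exposure to the rate, giving Gamma(12, 23).
Predictive mean over a 4-week window = T·E[λ|data] = 4·12/23 = 48/23.

48/23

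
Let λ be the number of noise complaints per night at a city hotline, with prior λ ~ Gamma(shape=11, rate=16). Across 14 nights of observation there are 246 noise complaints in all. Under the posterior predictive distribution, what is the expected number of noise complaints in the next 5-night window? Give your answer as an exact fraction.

257/6

Total count 246 over total exposure 14 nights.
Posterior: α' = 11 + 246 = 257, β' = 16 + 14 = 30.
Predictive mean over a 5-night window = T·E[λ|data] = 5·257/30 = 257/6.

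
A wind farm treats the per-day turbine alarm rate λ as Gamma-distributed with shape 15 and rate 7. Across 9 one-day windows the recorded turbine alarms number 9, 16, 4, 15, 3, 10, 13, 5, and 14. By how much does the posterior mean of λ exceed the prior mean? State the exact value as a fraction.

61/14

Total count: 9 + 16 + 4 + 15 + 3 + 10 + 13 + 5 + 14 = 89.
Total exposure: 9 days.
By Gamma–Poisson conjugacy, the posterior is Gamma(α + Σx, β + Σt) = Gamma(15 + 89, 7 + 9) = Gamma(104, 16).
Posterior mean = 104/16 = 13/2; prior mean = 15/7 = 15/7. Difference = 13/2 − 15/7 = 61/14.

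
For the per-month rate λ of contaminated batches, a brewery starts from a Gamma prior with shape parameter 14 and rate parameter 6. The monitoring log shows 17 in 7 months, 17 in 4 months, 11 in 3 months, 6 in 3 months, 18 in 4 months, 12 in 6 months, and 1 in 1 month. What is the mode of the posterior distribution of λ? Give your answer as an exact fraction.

Total count: 17 + 17 + 11 + 6 + 18 + 12 + 1 = 82.
Total exposure: 7 + 4 + 3 + 3 + 4 + 6 + 1 = 28 months.
Gamma(α, β) with Poisson data over total exposure Σt gives posterior Gamma(α+Σx, β+Σt) = Gamma(96, 34).
Posterior mode = (α'−1)/β' = 95/34.

95/34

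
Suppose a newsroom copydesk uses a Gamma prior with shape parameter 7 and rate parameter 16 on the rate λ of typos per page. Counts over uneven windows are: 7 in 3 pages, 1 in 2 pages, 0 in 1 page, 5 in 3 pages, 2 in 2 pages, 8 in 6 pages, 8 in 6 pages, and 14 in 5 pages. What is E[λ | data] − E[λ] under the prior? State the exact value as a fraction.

Total count: 7 + 1 + 0 + 5 + 2 + 8 + 8 + 14 = 45.
Total exposure: 3 + 2 + 1 + 3 + 2 + 6 + 6 + 5 = 28 pages.
Posterior: α' = 7 + 45 = 52, β' = 16 + 28 = 44.
Posterior mean = 52/44 = 13/11; prior mean = 7/16 = 7/16. Difference = 13/11 − 7/16 = 131/176.

131/176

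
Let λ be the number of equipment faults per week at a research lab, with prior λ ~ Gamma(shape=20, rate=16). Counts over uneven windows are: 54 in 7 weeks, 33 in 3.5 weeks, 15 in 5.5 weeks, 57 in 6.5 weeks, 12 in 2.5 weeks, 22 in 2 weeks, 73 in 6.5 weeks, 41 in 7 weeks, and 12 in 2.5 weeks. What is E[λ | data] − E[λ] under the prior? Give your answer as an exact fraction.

1061/236

Total count: 54 + 33 + 15 + 57 + 12 + 22 + 73 + 41 + 12 = 319.
Total exposure: 7 + 3.5 + 5.5 + 6.5 + 2.5 + 2 + 6.5 + 7 + 2.5 = 43 weeks.
Conjugate update: add total count to the shape and total exposure to the rate, giving Gamma(339, 59).
Posterior mean = 339/59 = 339/59; prior mean = 20/16 = 5/4. Difference = 339/59 − 5/4 = 1061/236.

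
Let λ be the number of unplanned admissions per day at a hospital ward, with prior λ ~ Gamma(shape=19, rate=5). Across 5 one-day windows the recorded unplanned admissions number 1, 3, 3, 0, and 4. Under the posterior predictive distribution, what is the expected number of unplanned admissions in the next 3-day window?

9

Total count: 1 + 3 + 3 + 0 + 4 = 11.
Total exposure: 5 days.
Conjugate update: add total count to the shape and total exposure to the rate, giving Gamma(30, 10).
Predictive mean over a 3-day window = T·E[λ|data] = 3·30/10 = 9.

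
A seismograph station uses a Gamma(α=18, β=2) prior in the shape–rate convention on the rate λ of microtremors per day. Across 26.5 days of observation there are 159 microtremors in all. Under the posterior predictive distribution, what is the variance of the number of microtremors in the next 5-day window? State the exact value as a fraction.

Total count 159 over total exposure 26.5 days.
The Gamma prior is conjugate for the Poisson rate, so λ | data ~ Gamma(18+159, 2+26.5) = Gamma(177, 57/2).
The posterior predictive for a window of length T is Negative Binomial with variance T·α'·(β'+T)/β'² = 5·177·(67/2)/(3249/4) = 39530/1083.

39530/1083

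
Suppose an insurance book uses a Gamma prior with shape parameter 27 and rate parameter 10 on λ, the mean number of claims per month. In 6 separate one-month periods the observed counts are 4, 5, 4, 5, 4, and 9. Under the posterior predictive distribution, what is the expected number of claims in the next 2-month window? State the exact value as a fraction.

29/4

Total count: 4 + 5 + 4 + 5 + 4 + 9 = 31.
Total exposure: 6 months.
By Gamma–Poisson conjugacy, the posterior is Gamma(α + Σx, β + Σt) = Gamma(27 + 31, 10 + 6) = Gamma(58, 16).
Predictive mean over a 2-month window = T·E[λ|data] = 2·58/16 = 29/4.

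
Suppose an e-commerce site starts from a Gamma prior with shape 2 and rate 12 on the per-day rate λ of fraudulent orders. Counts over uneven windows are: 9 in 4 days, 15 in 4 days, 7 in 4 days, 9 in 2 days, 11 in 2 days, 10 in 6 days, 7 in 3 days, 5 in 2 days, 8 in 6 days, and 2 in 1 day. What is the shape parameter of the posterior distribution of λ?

Total count: 9 + 15 + 7 + 9 + 11 + 10 + 7 + 5 + 8 + 2 = 83.
Total exposure: 4 + 4 + 4 + 2 + 2 + 6 + 3 + 2 + 6 + 1 = 34 days.
By Gamma–Poisson conjugacy, the posterior is Gamma(α + Σx, β + Σt) = Gamma(2 + 83, 12 + 34) = Gamma(85, 46).

85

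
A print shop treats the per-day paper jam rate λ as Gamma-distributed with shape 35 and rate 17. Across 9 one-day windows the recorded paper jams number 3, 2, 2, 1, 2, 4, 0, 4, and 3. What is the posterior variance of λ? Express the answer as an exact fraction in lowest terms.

Total count: 3 + 2 + 2 + 1 + 2 + 4 + 0 + 4 + 3 = 21.
Total exposure: 9 days.
Conjugate update: add total count to the shape and total exposure to the rate, giving Gamma(56, 26).
Posterior variance = α'/β'² = 56/676 = 14/169.

14/169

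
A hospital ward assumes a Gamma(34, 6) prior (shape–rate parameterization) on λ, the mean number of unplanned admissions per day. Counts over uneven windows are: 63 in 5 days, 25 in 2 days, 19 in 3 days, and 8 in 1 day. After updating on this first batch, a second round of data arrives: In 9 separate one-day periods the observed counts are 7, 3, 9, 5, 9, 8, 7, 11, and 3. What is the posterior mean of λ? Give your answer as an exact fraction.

211/26

Total count: 63 + 25 + 19 + 8 = 115.
Total exposure: 5 + 2 + 3 + 1 = 11 days.
After the first batch: Gamma(34 + 115, 6 + 11) = Gamma(149, 17).
Total count: 7 + 3 + 9 + 5 + 9 + 8 + 7 + 11 + 3 = 62.
Total exposure: 9 days.
After the second batch: Gamma(149 + 62, 17 + 9) = Gamma(211, 26).
Posterior mean = α'/β' = 211/26.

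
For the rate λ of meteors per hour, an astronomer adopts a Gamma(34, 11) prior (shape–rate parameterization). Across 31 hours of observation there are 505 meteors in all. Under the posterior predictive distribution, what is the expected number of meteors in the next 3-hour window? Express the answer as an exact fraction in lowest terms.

77/2

Total count 505 over total exposure 31 hours.
Conjugate update: add total count to the shape and total exposure to the rate, giving Gamma(539, 42).
Predictive mean over a 3-hour window = T·E[λ|data] = 3·539/42 = 77/2.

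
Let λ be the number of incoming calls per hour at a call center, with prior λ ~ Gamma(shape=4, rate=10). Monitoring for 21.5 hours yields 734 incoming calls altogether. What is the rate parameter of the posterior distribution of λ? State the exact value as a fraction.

63/2

Total count 734 over total exposure 21.5 hours.
By Gamma–Poisson conjugacy, the posterior is Gamma(α + Σx, β + Σt) = Gamma(4 + 734, 10 + 21.5) = Gamma(738, 63/2).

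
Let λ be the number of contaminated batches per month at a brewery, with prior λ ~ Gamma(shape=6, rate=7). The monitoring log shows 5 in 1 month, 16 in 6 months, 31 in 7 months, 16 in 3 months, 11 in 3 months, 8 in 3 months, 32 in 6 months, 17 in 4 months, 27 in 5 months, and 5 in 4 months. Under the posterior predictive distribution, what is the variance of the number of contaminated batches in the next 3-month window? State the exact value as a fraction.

27144/2401

Total count: 5 + 16 + 31 + 16 + 11 + 8 + 32 + 17 + 27 + 5 = 168.
Total exposure: 1 + 6 + 7 + 3 + 3 + 3 + 6 + 4 + 5 + 4 = 42 months.
By Gamma–Poisson conjugacy, the posterior is Gamma(α + Σx, β + Σt) = Gamma(6 + 168, 7 + 42) = Gamma(174, 49).
The posterior predictive for a window of length T is Negative Binomial with variance T·α'·(β'+T)/β'² = 3·174·52/2401 = 27144/2401.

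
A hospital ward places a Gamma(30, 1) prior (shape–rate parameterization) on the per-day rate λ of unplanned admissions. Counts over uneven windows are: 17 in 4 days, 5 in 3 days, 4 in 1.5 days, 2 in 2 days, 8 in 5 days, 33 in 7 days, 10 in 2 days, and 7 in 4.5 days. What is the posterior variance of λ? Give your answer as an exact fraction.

29/225

Total count: 17 + 5 + 4 + 2 + 8 + 33 + 10 + 7 = 86.
Total exposure: 4 + 3 + 1.5 + 2 + 5 + 7 + 2 + 4.5 = 29 days.
Conjugate update: add total count to the shape and total exposure to the rate, giving Gamma(116, 30).
Posterior variance = α'/β'² = 116/900 = 29/225.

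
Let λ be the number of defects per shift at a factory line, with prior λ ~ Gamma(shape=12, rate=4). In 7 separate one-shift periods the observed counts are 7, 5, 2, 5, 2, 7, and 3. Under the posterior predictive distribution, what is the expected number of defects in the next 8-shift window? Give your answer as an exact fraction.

Total count: 7 + 5 + 2 + 5 + 2 + 7 + 3 = 31.
Total exposure: 7 shifts.
The Gamma prior is conjugate for the Poisson rate, so λ | data ~ Gamma(12+31, 4+7) = Gamma(43, 11).
Predictive mean over an 8-shift window = T·E[λ|data] = 8·43/11 = 344/11.

344/11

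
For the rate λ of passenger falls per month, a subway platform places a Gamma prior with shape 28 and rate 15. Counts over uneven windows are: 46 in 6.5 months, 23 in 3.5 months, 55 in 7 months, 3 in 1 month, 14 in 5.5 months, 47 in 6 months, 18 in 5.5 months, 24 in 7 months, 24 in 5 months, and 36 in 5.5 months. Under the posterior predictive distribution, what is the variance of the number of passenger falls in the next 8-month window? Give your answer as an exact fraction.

Total count: 46 + 23 + 55 + 3 + 14 + 47 + 18 + 24 + 24 + 36 = 290.
Total exposure: 6.5 + 3.5 + 7 + 1 + 5.5 + 6 + 5.5 + 7 + 5 + 5.5 = 52.5 months.
The Gamma prior is conjugate for the Poisson rate, so λ | data ~ Gamma(28+290, 15+52.5) = Gamma(318, 135/2).
The posterior predictive for a window of length T is Negative Binomial with variance T·α'·(β'+T)/β'² = 8·318·(151/2)/(18225/4) = 256096/6075.

256096/6075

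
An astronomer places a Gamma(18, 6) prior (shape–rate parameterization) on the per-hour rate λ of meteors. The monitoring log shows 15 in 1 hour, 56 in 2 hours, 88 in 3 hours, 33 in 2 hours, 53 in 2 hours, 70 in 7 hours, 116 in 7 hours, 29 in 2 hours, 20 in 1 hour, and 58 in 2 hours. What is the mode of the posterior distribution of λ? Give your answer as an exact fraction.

111/7

Total count: 15 + 56 + 88 + 33 + 53 + 70 + 116 + 29 + 20 + 58 = 538.
Total exposure: 1 + 2 + 3 + 2 + 2 + 7 + 7 + 2 + 1 + 2 = 29 hours.
By Gamma–Poisson conjugacy, the posterior is Gamma(α + Σx, β + Σt) = Gamma(18 + 538, 6 + 29) = Gamma(556, 35).
Posterior mode = (α'−1)/β' = 555/35 = 111/7.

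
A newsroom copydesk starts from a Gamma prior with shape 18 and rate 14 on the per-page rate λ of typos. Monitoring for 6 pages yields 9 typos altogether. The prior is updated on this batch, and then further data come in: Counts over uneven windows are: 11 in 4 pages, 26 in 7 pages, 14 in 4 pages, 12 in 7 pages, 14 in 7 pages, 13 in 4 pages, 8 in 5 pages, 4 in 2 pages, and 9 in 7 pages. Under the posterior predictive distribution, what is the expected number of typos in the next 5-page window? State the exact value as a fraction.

690/67

Total count 9 over total exposure 6 pages.
After the first batch: Gamma(18 + 9, 14 + 6) = Gamma(27, 20).
Total count: 11 + 26 + 14 + 12 + 14 + 13 + 8 + 4 + 9 = 111.
Total exposure: 4 + 7 + 4 + 7 + 7 + 4 + 5 + 2 + 7 = 47 pages.
After the second batch: Gamma(27 + 111, 20 + 47) = Gamma(138, 67).
Predictive mean over a 5-page window = T·E[λ|data] = 5·138/67 = 690/67.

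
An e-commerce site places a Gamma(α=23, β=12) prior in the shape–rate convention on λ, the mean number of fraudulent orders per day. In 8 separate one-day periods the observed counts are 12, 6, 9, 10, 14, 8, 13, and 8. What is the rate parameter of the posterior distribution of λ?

Total count: 12 + 6 + 9 + 10 + 14 + 8 + 13 + 8 = 80.
Total exposure: 8 days.
By Gamma–Poisson conjugacy, the posterior is Gamma(α + Σx, β + Σt) = Gamma(23 + 80, 12 + 8) = Gamma(103, 20).

20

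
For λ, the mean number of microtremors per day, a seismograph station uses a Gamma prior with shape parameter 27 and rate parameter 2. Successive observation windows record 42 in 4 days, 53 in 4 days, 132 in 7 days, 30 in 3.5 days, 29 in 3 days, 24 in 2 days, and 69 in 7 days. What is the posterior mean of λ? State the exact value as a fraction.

812/65

Total count: 42 + 53 + 132 + 30 + 29 + 24 + 69 = 379.
Total exposure: 4 + 4 + 7 + 3.5 + 3 + 2 + 7 = 30.5 days.
By Gamma–Poisson conjugacy, the posterior is Gamma(α + Σx, β + Σt) = Gamma(27 + 379, 2 + 30.5) = Gamma(406, 65/2).
Posterior mean = α'/β' = 406/(65/2) = 812/65.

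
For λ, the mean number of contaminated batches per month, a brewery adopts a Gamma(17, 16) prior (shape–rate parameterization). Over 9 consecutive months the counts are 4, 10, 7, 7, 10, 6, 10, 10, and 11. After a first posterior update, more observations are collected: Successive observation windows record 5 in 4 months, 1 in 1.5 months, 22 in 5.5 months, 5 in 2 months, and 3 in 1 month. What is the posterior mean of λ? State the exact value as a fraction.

128/39

Total count: 4 + 10 + 7 + 7 + 10 + 6 + 10 + 10 + 11 = 75.
Total exposure: 9 months.
After the first batch: Gamma(17 + 75, 16 + 9) = Gamma(92, 25).
Total count: 5 + 1 + 22 + 5 + 3 = 36.
Total exposure: 4 + 1.5 + 5.5 + 2 + 1 = 14 months.
After the second batch: Gamma(92 + 36, 25 + 14) = Gamma(128, 39).
Posterior mean = α'/β' = 128/39.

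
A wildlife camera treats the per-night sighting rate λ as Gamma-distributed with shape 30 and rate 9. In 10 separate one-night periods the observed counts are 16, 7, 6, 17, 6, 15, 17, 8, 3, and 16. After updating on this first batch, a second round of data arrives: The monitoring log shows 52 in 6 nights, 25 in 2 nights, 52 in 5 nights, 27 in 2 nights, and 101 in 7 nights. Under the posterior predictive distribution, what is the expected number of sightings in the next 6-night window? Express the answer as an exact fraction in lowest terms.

Total count: 16 + 7 + 6 + 17 + 6 + 15 + 17 + 8 + 3 + 16 = 111.
Total exposure: 10 nights.
After the first batch: Gamma(30 + 111, 9 + 10) = Gamma(141, 19).
Total count: 52 + 25 + 52 + 27 + 101 = 257.
Total exposure: 6 + 2 + 5 + 2 + 7 = 22 nights.
After the second batch: Gamma(141 + 257, 19 + 22) = Gamma(398, 41).
Predictive mean over a 6-night window = T·E[λ|data] = 6·398/41 = 2388/41.

2388/41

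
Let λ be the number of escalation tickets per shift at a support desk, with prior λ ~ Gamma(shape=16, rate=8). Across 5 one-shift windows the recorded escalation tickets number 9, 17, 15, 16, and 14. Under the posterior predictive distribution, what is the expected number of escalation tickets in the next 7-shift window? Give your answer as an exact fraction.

609/13

Total count: 9 + 17 + 15 + 16 + 14 = 71.
Total exposure: 5 shifts.
By Gamma–Poisson conjugacy, the posterior is Gamma(α + Σx, β + Σt) = Gamma(16 + 71, 8 + 5) = Gamma(87, 13).
Predictive mean over a 7-shift window = T·E[λ|data] = 7·87/13 = 609/13.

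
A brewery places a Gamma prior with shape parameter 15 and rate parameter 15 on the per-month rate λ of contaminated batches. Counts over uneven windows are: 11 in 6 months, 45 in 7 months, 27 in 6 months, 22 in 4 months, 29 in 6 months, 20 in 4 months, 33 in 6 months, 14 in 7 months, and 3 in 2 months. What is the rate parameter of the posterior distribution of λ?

63

Total count: 11 + 45 + 27 + 22 + 29 + 20 + 33 + 14 + 3 = 204.
Total exposure: 6 + 7 + 6 + 4 + 6 + 4 + 6 + 7 + 2 = 48 months.
Posterior: α' = 15 + 204 = 219, β' = 15 + 48 = 63.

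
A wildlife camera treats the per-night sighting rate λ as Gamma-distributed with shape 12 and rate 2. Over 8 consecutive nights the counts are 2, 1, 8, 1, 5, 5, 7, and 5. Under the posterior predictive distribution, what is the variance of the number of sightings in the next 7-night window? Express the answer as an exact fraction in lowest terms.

2737/50

Total count: 2 + 1 + 8 + 1 + 5 + 5 + 7 + 5 = 34.
Total exposure: 8 nights.
By Gamma–Poisson conjugacy, the posterior is Gamma(α + Σx, β + Σt) = Gamma(12 + 34, 2 + 8) = Gamma(46, 10).
The posterior predictive for a window of length T is Negative Binomial with variance T·α'·(β'+T)/β'² = 7·46·17/100 = 2737/50.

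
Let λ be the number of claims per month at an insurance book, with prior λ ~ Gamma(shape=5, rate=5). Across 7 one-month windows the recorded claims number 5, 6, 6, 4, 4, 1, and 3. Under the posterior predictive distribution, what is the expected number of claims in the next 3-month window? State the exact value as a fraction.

17/2

Total count: 5 + 6 + 6 + 4 + 4 + 1 + 3 = 29.
Total exposure: 7 months.
Conjugate update: add total count to the shape and total exposure to the rate, giving Gamma(34, 12).
Predictive mean over a 3-month window = T·E[λ|data] = 3·34/12 = 17/2.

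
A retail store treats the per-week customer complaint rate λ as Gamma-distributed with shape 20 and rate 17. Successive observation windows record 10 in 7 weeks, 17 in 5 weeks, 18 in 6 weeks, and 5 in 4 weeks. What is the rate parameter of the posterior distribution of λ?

Total count: 10 + 17 + 18 + 5 = 50.
Total exposure: 7 + 5 + 6 + 4 = 22 weeks.
Conjugate update: add total count to the shape and total exposure to the rate, giving Gamma(70, 39).

39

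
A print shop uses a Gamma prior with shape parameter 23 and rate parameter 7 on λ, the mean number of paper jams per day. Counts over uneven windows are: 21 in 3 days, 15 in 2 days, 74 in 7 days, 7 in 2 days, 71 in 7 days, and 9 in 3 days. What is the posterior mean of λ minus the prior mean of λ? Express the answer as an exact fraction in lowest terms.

Total count: 21 + 15 + 74 + 7 + 71 + 9 = 197.
Total exposure: 3 + 2 + 7 + 2 + 7 + 3 = 24 days.
Posterior: α' = 23 + 197 = 220, β' = 7 + 24 = 31.
Posterior mean = 220/31 = 220/31; prior mean = 23/7 = 23/7. Difference = 220/31 − 23/7 = 827/217.

827/217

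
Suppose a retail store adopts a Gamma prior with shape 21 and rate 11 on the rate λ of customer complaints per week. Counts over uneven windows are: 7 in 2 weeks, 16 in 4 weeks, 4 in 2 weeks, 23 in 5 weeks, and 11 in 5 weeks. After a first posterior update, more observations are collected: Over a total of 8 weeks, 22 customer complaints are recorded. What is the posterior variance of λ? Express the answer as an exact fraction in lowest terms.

Total count: 7 + 16 + 4 + 23 + 11 = 61.
Total exposure: 2 + 4 + 2 + 5 + 5 = 18 weeks.
After the first batch: Gamma(21 + 61, 11 + 18) = Gamma(82, 29).
Total count 22 over total exposure 8 weeks.
After the second batch: Gamma(82 + 22, 29 + 8) = Gamma(104, 37).
Posterior variance = α'/β'² = 104/1369.

104/1369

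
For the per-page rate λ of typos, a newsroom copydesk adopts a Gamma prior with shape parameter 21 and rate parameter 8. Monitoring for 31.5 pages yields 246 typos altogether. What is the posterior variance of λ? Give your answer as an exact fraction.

1068/6241

Total count 246 over total exposure 31.5 pages.
The Gamma prior is conjugate for the Poisson rate, so λ | data ~ Gamma(21+246, 8+31.5) = Gamma(267, 79/2).
Posterior variance = α'/β'² = 267/(6241/4) = 1068/6241.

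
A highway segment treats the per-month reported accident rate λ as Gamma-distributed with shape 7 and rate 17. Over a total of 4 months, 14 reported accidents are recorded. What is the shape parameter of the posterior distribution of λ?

21

Total count 14 over total exposure 4 months.
The Gamma prior is conjugate for the Poisson rate, so λ | data ~ Gamma(7+14, 17+4) = Gamma(21, 21).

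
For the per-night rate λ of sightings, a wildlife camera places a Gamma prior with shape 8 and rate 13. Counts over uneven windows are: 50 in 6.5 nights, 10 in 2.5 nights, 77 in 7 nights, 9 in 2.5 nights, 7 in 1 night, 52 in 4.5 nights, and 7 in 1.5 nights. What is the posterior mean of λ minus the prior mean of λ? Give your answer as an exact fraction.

464/91

Total count: 50 + 10 + 77 + 9 + 7 + 52 + 7 = 212.
Total exposure: 6.5 + 2.5 + 7 + 2.5 + 1 + 4.5 + 1.5 = 25.5 nights.
By Gamma–Poisson conjugacy, the posterior is Gamma(α + Σx, β + Σt) = Gamma(8 + 212, 13 + 25.5) = Gamma(220, 77/2).
Posterior mean = 220/(77/2) = 40/7; prior mean = 8/13 = 8/13. Difference = 40/7 − 8/13 = 464/91.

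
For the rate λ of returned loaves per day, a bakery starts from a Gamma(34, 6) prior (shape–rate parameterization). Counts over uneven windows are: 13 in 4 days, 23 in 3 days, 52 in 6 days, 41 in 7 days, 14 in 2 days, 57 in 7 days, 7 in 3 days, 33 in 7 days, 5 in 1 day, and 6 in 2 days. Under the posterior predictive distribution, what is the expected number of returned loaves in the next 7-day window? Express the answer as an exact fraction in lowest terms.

665/16

Total count: 13 + 23 + 52 + 41 + 14 + 57 + 7 + 33 + 5 + 6 = 251.
Total exposure: 4 + 3 + 6 + 7 + 2 + 7 + 3 + 7 + 1 + 2 = 42 days.
Gamma(α, β) with Poisson data over total exposure Σt gives posterior Gamma(α+Σx, β+Σt) = Gamma(285, 48).
Predictive mean over a 7-day window = T·E[λ|data] = 7·285/48 = 665/16.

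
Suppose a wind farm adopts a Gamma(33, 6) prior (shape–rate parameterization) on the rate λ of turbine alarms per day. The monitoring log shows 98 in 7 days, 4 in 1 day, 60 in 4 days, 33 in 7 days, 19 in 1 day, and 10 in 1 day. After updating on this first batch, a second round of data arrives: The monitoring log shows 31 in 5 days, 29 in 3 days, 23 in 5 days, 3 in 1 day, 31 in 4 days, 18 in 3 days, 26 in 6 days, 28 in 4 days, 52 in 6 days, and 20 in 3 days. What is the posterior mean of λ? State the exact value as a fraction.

Total count: 98 + 4 + 60 + 33 + 19 + 10 = 224.
Total exposure: 7 + 1 + 4 + 7 + 1 + 1 = 21 days.
After the first batch: Gamma(33 + 224, 6 + 21) = Gamma(257, 27).
Total count: 31 + 29 + 23 + 3 + 31 + 18 + 26 + 28 + 52 + 20 = 261.
Total exposure: 5 + 3 + 5 + 1 + 4 + 3 + 6 + 4 + 6 + 3 = 40 days.
After the second batch: Gamma(257 + 261, 27 + 40) = Gamma(518, 67).
Posterior mean = α'/β' = 518/67.

518/67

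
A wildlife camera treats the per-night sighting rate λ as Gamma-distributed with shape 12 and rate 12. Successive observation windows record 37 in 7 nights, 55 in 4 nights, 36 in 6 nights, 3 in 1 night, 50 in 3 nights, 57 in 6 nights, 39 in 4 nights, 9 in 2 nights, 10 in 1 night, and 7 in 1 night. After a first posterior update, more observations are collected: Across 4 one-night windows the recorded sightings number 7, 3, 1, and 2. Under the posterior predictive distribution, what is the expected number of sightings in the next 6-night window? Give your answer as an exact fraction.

Total count: 37 + 55 + 36 + 3 + 50 + 57 + 39 + 9 + 10 + 7 = 303.
Total exposure: 7 + 4 + 6 + 1 + 3 + 6 + 4 + 2 + 1 + 1 = 35 nights.
After the first batch: Gamma(12 + 303, 12 + 35) = Gamma(315, 47).
Total count: 7 + 3 + 1 + 2 = 13.
Total exposure: 4 nights.
After the second batch: Gamma(315 + 13, 47 + 4) = Gamma(328, 51).
Predictive mean over a 6-night window = T·E[λ|data] = 6·328/51 = 656/17.

656/17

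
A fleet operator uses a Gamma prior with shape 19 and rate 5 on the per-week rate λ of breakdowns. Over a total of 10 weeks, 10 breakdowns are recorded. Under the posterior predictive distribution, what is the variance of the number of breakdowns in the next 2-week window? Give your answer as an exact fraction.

Total count 10 over total exposure 10 weeks.
The Gamma prior is conjugate for the Poisson rate, so λ | data ~ Gamma(19+10, 5+10) = Gamma(29, 15).
The posterior predictive for a window of length T is Negative Binomial with variance T·α'·(β'+T)/β'² = 2·29·17/225 = 986/225.

986/225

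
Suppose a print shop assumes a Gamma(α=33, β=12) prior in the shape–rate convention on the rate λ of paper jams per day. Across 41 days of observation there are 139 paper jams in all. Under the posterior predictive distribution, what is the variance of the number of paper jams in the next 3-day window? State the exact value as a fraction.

Total count 139 over total exposure 41 days.
Posterior: α' = 33 + 139 = 172, β' = 12 + 41 = 53.
The posterior predictive for a window of length T is Negative Binomial with variance T·α'·(β'+T)/β'² = 3·172·56/2809 = 28896/2809.

28896/2809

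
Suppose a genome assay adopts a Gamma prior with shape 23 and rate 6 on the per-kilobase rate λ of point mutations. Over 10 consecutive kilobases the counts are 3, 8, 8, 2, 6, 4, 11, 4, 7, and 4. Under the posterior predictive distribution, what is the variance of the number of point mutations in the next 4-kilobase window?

Total count: 3 + 8 + 8 + 2 + 6 + 4 + 11 + 4 + 7 + 4 = 57.
Total exposure: 10 kilobases.
Gamma(α, β) with Poisson data over total exposure Σt gives posterior Gamma(α+Σx, β+Σt) = Gamma(80, 16).
The posterior predictive for a window of length T is Negative Binomial with variance T·α'·(β'+T)/β'² = 4·80·20/256 = 25.

25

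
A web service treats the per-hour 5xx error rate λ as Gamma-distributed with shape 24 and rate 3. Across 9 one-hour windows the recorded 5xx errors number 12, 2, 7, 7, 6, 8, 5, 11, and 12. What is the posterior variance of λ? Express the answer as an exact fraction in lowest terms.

Total count: 12 + 2 + 7 + 7 + 6 + 8 + 5 + 11 + 12 = 70.
Total exposure: 9 hours.
The Gamma prior is conjugate for the Poisson rate, so λ | data ~ Gamma(24+70, 3+9) = Gamma(94, 12).
Posterior variance = α'/β'² = 94/144 = 47/72.

47/72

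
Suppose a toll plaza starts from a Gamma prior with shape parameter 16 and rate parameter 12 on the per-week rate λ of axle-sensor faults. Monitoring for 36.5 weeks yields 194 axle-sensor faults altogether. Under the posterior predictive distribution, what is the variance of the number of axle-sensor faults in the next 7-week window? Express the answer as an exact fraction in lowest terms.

326340/9409

Total count 194 over total exposure 36.5 weeks.
Conjugate update: add total count to the shape and total exposure to the rate, giving Gamma(210, 97/2).
The posterior predictive for a window of length T is Negative Binomial with variance T·α'·(β'+T)/β'² = 7·210·(111/2)/(9409/4) = 326340/9409.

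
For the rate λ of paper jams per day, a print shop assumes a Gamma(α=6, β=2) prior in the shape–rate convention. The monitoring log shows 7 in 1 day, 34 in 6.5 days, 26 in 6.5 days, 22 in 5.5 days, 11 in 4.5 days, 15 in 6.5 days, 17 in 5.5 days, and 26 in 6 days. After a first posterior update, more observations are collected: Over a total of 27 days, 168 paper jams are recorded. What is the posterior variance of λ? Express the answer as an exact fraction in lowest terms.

332/5041

Total count: 7 + 34 + 26 + 22 + 11 + 15 + 17 + 26 = 158.
Total exposure: 1 + 6.5 + 6.5 + 5.5 + 4.5 + 6.5 + 5.5 + 6 = 42 days.
After the first batch: Gamma(6 + 158, 2 + 42) = Gamma(164, 44).
Total count 168 over total exposure 27 days.
After the second batch: Gamma(164 + 168, 44 + 27) = Gamma(332, 71).
Posterior variance = α'/β'² = 332/5041.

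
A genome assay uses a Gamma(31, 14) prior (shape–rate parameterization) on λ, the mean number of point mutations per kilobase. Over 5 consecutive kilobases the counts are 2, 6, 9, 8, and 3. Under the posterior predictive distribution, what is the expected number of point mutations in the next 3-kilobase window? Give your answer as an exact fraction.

Total count: 2 + 6 + 9 + 8 + 3 = 28.
Total exposure: 5 kilobases.
Gamma(α, β) with Poisson data over total exposure Σt gives posterior Gamma(α+Σx, β+Σt) = Gamma(59, 19).
Predictive mean over a 3-kilobase window = T·E[λ|data] = 3·59/19 = 177/19.

177/19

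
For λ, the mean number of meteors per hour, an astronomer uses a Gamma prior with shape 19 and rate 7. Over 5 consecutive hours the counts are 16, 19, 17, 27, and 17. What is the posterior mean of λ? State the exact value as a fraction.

115/12

Total count: 16 + 19 + 17 + 27 + 17 = 96.
Total exposure: 5 hours.
By Gamma–Poisson conjugacy, the posterior is Gamma(α + Σx, β + Σt) = Gamma(19 + 96, 7 + 5) = Gamma(115, 12).
Posterior mean = α'/β' = 115/12.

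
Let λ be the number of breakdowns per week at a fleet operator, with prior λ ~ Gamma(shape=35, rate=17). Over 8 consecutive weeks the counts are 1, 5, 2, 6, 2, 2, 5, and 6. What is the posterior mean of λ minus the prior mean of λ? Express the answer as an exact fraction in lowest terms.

Total count: 1 + 5 + 2 + 6 + 2 + 2 + 5 + 6 = 29.
Total exposure: 8 weeks.
Posterior: α' = 35 + 29 = 64, β' = 17 + 8 = 25.
Posterior mean = 64/25 = 64/25; prior mean = 35/17 = 35/17. Difference = 64/25 − 35/17 = 213/425.

213/425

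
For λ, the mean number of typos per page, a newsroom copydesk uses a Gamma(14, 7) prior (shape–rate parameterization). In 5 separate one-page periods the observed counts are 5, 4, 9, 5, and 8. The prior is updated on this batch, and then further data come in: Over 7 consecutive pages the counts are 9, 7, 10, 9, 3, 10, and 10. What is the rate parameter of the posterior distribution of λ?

19

Total count: 5 + 4 + 9 + 5 + 8 = 31.
Total exposure: 5 pages.
After the first batch: Gamma(14 + 31, 7 + 5) = Gamma(45, 12).
Total count: 9 + 7 + 10 + 9 + 3 + 10 + 10 = 58.
Total exposure: 7 pages.
After the second batch: Gamma(45 + 58, 12 + 7) = Gamma(103, 19).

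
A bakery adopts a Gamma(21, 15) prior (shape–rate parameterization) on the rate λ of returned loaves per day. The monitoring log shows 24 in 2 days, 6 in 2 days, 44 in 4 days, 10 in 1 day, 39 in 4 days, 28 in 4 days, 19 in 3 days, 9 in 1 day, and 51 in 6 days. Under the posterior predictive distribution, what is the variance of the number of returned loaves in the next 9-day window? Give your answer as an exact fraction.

Total count: 24 + 6 + 44 + 10 + 39 + 28 + 19 + 9 + 51 = 230.
Total exposure: 2 + 2 + 4 + 1 + 4 + 4 + 3 + 1 + 6 = 27 days.
Posterior: α' = 21 + 230 = 251, β' = 15 + 27 = 42.
The posterior predictive for a window of length T is Negative Binomial with variance T·α'·(β'+T)/β'² = 9·251·51/1764 = 12801/196.

12801/196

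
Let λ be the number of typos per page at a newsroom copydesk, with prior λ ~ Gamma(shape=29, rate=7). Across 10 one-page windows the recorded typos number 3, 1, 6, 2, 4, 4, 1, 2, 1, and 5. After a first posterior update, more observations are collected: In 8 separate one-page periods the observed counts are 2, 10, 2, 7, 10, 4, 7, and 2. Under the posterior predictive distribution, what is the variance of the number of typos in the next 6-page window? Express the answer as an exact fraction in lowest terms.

18972/625

Total count: 3 + 1 + 6 + 2 + 4 + 4 + 1 + 2 + 1 + 5 = 29.
Total exposure: 10 pages.
After the first batch: Gamma(29 + 29, 7 + 10) = Gamma(58, 17).
Total count: 2 + 10 + 2 + 7 + 10 + 4 + 7 + 2 = 44.
Total exposure: 8 pages.
After the second batch: Gamma(58 + 44, 17 + 8) = Gamma(102, 25).
The posterior predictive for a window of length T is Negative Binomial with variance T·α'·(β'+T)/β'² = 6·102·31/625 = 18972/625.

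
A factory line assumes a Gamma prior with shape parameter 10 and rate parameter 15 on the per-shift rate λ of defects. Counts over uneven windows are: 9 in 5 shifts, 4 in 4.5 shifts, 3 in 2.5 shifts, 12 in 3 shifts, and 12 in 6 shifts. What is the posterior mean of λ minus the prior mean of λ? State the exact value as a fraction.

13/18

Total count: 9 + 4 + 3 + 12 + 12 = 40.
Total exposure: 5 + 4.5 + 2.5 + 3 + 6 = 21 shifts.
Conjugate update: add total count to the shape and total exposure to the rate, giving Gamma(50, 36).
Posterior mean = 50/36 = 25/18; prior mean = 10/15 = 2/3. Difference = 25/18 − 2/3 = 13/18.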